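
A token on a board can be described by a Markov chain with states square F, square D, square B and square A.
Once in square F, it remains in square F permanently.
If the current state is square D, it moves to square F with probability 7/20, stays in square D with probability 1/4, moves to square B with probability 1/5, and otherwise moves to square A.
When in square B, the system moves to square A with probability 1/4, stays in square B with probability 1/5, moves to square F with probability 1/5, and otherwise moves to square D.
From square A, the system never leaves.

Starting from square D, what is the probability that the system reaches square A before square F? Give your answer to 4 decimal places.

Let h(s) be the probability of absorption at square A starting from transient state s. Then h(square A) = 1 and h(square F) = 0. By first-step analysis:
h(square D) = 0.35·0 + 0.25·h(square D) + 0.2·h(square B) + 0.2·1
h(square B) = 0.2·0 + 0.35·h(square D) + 0.2·h(square B) + 0.25·1
Solving: h(square D) = 0.3962, h(square B) = 0.4858.
Starting from square D, the probability is 0.3962.

0.3962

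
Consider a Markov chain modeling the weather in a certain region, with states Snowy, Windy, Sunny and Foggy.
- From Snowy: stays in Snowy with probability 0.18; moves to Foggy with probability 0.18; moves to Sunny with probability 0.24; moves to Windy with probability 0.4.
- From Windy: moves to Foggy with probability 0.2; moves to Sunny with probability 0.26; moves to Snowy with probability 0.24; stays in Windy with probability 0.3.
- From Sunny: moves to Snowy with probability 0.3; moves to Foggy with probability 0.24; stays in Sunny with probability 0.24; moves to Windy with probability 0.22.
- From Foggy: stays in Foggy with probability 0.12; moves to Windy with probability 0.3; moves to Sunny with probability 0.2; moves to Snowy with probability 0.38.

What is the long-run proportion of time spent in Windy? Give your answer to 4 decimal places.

Let the stationary distribution be π with π = πP and π_1 + π_2 + π_3 + π_4 = 1.
π_1 = 0.18·π_1 + 0.24·π_2 + 0.3·π_3 + 0.38·π_4
π_2 = 0.4·π_1 + 0.3·π_2 + 0.22·π_3 + 0.3·π_4
π_3 = 0.24·π_1 + 0.26·π_2 + 0.24·π_3 + 0.2·π_4
Solving with the normalization constraint gives π = (0.2649, 0.3074, 0.2386, 0.1891).
So the stationary probability of Windy is 0.3074.

0.3074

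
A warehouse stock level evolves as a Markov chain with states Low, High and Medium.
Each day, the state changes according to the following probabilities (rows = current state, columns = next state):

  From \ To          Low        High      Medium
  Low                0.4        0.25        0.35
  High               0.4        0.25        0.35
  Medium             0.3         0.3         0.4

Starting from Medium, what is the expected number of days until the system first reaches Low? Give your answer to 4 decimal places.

Let t(s) be the expected number of days to first reach Low from state s, with t(Low) = 0. Conditioning on the first day:
t(High) = 1 + 0.25·t(High) + 0.35·t(Medium)
t(Medium) = 1 + 0.3·t(High) + 0.4·t(Medium)
Solving: t(High) = 2.7536, t(Medium) = 3.0435.
Expected days from Medium to Low: 3.0435.

3.0435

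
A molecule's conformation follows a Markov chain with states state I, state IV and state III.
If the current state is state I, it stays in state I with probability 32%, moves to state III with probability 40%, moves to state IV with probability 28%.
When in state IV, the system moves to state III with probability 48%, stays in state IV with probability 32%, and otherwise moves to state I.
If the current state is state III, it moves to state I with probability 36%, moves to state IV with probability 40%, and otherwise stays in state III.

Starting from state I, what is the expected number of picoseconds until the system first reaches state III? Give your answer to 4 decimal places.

Let t(s) be the expected number of picoseconds to first reach state III from state s, with t(state III) = 0. Conditioning on the first picosecond:
t(state I) = 1 + 0.32·t(state I) + 0.28·t(state IV)
t(state IV) = 1 + 0.2·t(state I) + 0.32·t(state IV)
Solving: t(state I) = 2.3622, t(state IV) = 2.1654.
Expected picoseconds from state I to state III: 2.3622.

2.3622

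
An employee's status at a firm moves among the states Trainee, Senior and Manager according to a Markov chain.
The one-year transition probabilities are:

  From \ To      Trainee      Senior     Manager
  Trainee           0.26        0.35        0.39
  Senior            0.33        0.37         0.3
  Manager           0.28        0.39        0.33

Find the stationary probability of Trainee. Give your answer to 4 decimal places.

Let the stationary distribution be π with π = πP and π_1 + π_2 + π_3 = 1.
π_1 = 0.26·π_1 + 0.33·π_2 + 0.28·π_3
π_2 = 0.35·π_1 + 0.37·π_2 + 0.39·π_3
Solving with the normalization constraint gives π = (0.2927, 0.3709, 0.3364).
So the stationary probability of Trainee is 0.2927.

0.2927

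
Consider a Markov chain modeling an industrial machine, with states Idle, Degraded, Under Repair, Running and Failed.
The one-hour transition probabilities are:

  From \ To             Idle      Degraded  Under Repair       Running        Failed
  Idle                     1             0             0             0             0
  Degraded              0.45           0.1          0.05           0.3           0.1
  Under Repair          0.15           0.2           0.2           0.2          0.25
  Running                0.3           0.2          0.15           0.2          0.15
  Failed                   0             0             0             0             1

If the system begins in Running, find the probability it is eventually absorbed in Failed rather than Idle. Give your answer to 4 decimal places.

Let h(s) be the probability of absorption at Failed starting from transient state s. Then h(Failed) = 1 and h(Idle) = 0. By first-step analysis:
h(Degraded) = 0.45·0 + 0.1·h(Degraded) + 0.05·h(Under Repair) + 0.3·h(Running) + 0.1·1
h(Under Repair) = 0.15·0 + 0.2·h(Degraded) + 0.2·h(Under Repair) + 0.2·h(Running) + 0.25·1
h(Running) = 0.3·0 + 0.2·h(Degraded) + 0.15·h(Under Repair) + 0.2·h(Running) + 0.15·1
Solving: h(Degraded) = 0.2484, h(Under Repair) = 0.4585, h(Running) = 0.3356.
Starting from Running, the probability is 0.3356.

0.3356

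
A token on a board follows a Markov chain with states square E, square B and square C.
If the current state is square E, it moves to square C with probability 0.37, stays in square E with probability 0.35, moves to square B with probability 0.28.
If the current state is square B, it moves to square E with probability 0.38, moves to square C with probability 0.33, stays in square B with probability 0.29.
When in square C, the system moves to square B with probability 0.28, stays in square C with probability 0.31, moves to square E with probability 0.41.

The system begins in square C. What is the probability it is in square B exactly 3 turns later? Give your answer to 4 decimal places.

Propagate the distribution vector 3 turns from square C.
After 0 turns: (0.0000, 0.0000, 1.0000)
After 1 turn: (0.4100, 0.2800, 0.3100)
After 2 turns: (0.3770, 0.2828, 0.3402)
After 3 turns: (0.3789, 0.2828, 0.3383)
P(in square B after 3 turns) = 0.2828

0.2828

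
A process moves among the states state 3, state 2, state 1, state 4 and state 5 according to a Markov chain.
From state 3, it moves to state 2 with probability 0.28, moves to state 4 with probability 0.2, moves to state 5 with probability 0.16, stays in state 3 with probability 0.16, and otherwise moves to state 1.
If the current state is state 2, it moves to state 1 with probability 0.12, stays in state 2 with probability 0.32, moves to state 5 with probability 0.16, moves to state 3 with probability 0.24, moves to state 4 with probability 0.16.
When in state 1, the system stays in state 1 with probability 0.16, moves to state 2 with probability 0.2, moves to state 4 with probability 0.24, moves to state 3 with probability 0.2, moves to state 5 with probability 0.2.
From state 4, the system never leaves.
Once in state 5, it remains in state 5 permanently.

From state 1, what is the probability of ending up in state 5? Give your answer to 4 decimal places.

Let h(s) be the probability of absorption at state 5 starting from transient state s. Then h(state 5) = 1 and h(state 4) = 0. By first-step analysis:
h(state 3) = 0.16·h(state 3) + 0.28·h(state 2) + 0.2·h(state 1) + 0.2·0 + 0.16·1
h(state 2) = 0.24·h(state 3) + 0.32·h(state 2) + 0.12·h(state 1) + 0.16·0 + 0.16·1
h(state 1) = 0.2·h(state 3) + 0.2·h(state 2) + 0.16·h(state 1) + 0.24·0 + 0.2·1
Solving: h(state 3) = 0.4601, h(state 2) = 0.4792, h(state 1) = 0.4617.
Starting from state 1, the probability is 0.4617.

0.4617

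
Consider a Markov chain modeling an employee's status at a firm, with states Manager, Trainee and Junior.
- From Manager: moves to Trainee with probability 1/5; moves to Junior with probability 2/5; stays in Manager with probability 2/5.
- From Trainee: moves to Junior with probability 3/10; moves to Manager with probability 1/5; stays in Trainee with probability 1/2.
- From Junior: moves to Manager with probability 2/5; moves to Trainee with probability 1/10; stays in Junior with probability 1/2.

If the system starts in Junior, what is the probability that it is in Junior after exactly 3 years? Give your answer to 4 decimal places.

0.4260

Propagate the distribution vector 3 years from Junior.
After 0 years: (0.0000, 0.0000, 1.0000)
After 1 year: (0.4000, 0.1000, 0.5000)
After 2 years: (0.3800, 0.1800, 0.4400)
After 3 years: (0.3640, 0.2100, 0.4260)
P(in Junior after 3 years) = 0.4260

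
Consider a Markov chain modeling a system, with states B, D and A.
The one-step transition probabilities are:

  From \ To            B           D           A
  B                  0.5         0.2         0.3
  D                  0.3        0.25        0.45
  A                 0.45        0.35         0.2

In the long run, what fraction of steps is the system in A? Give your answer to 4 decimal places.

Let the stationary distribution be π with π = πP and π_1 + π_2 + π_3 = 1.
π_1 = 0.5·π_1 + 0.3·π_2 + 0.45·π_3
π_2 = 0.2·π_1 + 0.25·π_2 + 0.35·π_3
Solving with the normalization constraint gives π = (0.4328, 0.2592, 0.3081).
So the stationary probability of A is 0.3081.

0.3081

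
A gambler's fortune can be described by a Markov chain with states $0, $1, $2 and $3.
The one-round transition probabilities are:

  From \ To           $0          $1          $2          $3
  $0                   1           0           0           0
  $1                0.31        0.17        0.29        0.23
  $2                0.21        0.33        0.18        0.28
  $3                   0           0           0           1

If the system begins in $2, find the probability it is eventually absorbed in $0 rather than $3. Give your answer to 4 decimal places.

Let h(s) be the probability of absorption at $0 starting from transient state s. Then h($0) = 1 and h($3) = 0. By first-step analysis:
h($1) = 0.31·1 + 0.17·h($1) + 0.29·h($2) + 0.23·0
h($2) = 0.21·1 + 0.33·h($1) + 0.18·h($2) + 0.28·0
Solving: h($1) = 0.5387, h($2) = 0.4729.
Starting from $2, the probability is 0.4729.

0.4729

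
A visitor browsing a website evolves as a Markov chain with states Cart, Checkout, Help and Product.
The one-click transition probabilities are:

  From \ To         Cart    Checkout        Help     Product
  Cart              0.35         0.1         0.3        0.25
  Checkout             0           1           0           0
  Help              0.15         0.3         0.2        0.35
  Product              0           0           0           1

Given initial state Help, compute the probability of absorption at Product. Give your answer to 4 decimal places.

Let h(s) be the probability of absorption at Product starting from transient state s. Then h(Product) = 1 and h(Checkout) = 0. By first-step analysis:
h(Cart) = 0.35·h(Cart) + 0.1·0 + 0.3·h(Help) + 0.25·1
h(Help) = 0.15·h(Cart) + 0.3·0 + 0.2·h(Help) + 0.35·1
Solving: h(Cart) = 0.6421, h(Help) = 0.5579.
Starting from Help, the probability is 0.5579.

0.5579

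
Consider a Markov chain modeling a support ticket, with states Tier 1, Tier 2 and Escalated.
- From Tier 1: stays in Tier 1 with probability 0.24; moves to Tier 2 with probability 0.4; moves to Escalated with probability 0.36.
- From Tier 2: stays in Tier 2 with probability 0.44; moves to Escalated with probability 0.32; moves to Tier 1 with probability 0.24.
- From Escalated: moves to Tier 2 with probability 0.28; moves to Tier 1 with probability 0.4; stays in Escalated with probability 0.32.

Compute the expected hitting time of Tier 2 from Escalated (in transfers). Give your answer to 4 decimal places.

Let t(s) be the expected number of transfers to first reach Tier 2 from state s, with t(Tier 2) = 0. Conditioning on the first transfer:
t(Tier 1) = 1 + 0.24·t(Tier 1) + 0.36·t(Escalated)
t(Escalated) = 1 + 0.4·t(Tier 1) + 0.32·t(Escalated)
Solving: t(Tier 1) = 2.7897, t(Escalated) = 3.1116.
Expected transfers from Escalated to Tier 2: 3.1116.

3.1116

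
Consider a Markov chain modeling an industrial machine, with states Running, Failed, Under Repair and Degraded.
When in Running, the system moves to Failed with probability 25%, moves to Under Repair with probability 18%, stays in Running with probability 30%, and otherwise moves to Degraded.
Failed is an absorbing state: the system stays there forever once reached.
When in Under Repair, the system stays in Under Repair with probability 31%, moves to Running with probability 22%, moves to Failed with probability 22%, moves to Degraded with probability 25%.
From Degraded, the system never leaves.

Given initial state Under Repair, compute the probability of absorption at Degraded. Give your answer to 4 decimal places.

0.5286

Let h(s) be the probability of absorption at Degraded starting from transient state s. Then h(Degraded) = 1 and h(Failed) = 0. By first-step analysis:
h(Running) = 0.3·h(Running) + 0.25·0 + 0.18·h(Under Repair) + 0.27·1
h(Under Repair) = 0.22·h(Running) + 0.22·0 + 0.31·h(Under Repair) + 0.25·1
Solving: h(Running) = 0.5217, h(Under Repair) = 0.5286.
Starting from Under Repair, the probability is 0.5286.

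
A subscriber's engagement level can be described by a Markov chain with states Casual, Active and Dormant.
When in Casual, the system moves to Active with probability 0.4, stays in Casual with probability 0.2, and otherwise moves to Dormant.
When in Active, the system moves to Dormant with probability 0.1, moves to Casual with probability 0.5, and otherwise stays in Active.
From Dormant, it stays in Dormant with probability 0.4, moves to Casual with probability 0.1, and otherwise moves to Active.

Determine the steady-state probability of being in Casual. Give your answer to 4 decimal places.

Let the stationary distribution be π with π = πP and π_1 + π_2 + π_3 = 1.
π_1 = 0.2·π_1 + 0.5·π_2 + 0.1·π_3
π_2 = 0.4·π_1 + 0.4·π_2 + 0.5·π_3
Solving with the normalization constraint gives π = (0.3010, 0.4272, 0.2718).
So the stationary probability of Casual is 0.3010.

0.3010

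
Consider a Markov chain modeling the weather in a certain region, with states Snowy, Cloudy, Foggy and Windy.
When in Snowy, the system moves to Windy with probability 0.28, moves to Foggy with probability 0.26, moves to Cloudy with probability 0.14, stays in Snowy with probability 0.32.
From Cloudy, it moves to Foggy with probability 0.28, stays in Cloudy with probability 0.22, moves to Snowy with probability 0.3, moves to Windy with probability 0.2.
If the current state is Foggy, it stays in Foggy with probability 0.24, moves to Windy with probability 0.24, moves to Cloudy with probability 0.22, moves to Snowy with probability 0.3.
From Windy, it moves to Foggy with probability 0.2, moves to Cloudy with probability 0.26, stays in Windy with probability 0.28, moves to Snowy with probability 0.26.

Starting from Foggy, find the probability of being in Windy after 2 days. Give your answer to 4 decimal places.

Propagate the distribution vector 2 days from Foggy.
After 0 days: (0.0000, 0.0000, 1.0000, 0.0000)
After 1 day: (0.3000, 0.2200, 0.2400, 0.2400)
After 2 days: (0.2964, 0.2056, 0.2452, 0.2528)
P(in Windy after 2 days) = 0.2528

0.2528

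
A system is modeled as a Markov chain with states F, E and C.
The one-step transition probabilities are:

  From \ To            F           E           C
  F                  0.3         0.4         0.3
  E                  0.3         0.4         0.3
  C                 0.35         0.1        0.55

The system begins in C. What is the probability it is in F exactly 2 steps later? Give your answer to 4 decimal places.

0.3275

Sum over the intermediate state after 1 step:
P = P(C→F)·P(F→F) + P(C→E)·P(E→F) + P(C→C)·P(C→F)
  = 0.35×0.3 + 0.1×0.3 + 0.55×0.35
  = 0.1050 + 0.0300 + 0.1925 = 0.3275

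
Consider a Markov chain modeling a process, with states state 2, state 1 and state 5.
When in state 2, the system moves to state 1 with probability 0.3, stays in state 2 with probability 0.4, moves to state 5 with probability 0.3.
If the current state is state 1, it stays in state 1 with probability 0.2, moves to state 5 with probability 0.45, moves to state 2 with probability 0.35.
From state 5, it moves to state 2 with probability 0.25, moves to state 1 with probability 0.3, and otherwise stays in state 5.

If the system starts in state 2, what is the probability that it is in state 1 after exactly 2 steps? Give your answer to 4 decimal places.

0.2700

Sum over the intermediate state after 1 step:
P = P(state 2→state 2)·P(state 2→state 1) + P(state 2→state 1)·P(state 1→state 1) + P(state 2→state 5)·P(state 5→state 1)
  = 0.4×0.3 + 0.3×0.2 + 0.3×0.3
  = 0.1200 + 0.0600 + 0.0900 = 0.2700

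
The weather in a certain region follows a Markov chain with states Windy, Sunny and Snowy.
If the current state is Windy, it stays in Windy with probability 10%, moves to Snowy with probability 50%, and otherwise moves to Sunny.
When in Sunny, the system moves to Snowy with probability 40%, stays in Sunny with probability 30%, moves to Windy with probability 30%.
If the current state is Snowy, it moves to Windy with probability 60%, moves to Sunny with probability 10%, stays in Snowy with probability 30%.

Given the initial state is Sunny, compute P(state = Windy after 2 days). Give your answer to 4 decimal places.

Sum over the intermediate state after 1 day:
P = P(Sunny→Windy)·P(Windy→Windy) + P(Sunny→Sunny)·P(Sunny→Windy) + P(Sunny→Snowy)·P(Snowy→Windy)
  = 0.3×0.1 + 0.3×0.3 + 0.4×0.6
  = 0.0300 + 0.0900 + 0.2400 = 0.3600

0.3600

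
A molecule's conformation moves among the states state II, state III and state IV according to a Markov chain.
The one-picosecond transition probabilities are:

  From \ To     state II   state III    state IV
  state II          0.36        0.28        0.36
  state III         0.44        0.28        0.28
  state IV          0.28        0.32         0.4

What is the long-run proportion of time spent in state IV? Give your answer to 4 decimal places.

0.3505

Let the stationary distribution be π with π = πP and π_1 + π_2 + π_3 = 1.
π_1 = 0.36·π_1 + 0.44·π_2 + 0.28·π_3
π_2 = 0.28·π_1 + 0.28·π_2 + 0.32·π_3
Solving with the normalization constraint gives π = (0.3555, 0.2940, 0.3505).
So the stationary probability of state IV is 0.3505.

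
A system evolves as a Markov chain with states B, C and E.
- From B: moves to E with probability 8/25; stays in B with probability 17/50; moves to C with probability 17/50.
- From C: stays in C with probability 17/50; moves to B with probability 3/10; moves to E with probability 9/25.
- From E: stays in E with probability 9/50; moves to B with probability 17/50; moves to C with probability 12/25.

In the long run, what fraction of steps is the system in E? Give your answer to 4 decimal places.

0.2941

Let the stationary distribution be π with π = πP and π_1 + π_2 + π_3 = 1.
π_1 = 0.34·π_1 + 0.3·π_2 + 0.34·π_3
π_2 = 0.34·π_1 + 0.34·π_2 + 0.48·π_3
Solving with the normalization constraint gives π = (0.3248, 0.3812, 0.2941).
So the stationary probability of E is 0.2941.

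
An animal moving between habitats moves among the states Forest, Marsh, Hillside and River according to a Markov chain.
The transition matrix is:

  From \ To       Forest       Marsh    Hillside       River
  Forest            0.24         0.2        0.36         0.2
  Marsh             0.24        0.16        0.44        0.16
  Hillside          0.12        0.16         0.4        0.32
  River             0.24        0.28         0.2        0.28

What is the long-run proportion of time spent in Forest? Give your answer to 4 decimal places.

0.1981

Let the stationary distribution be π with π = πP and π_1 + π_2 + π_3 + π_4 = 1.
π_1 = 0.24·π_1 + 0.24·π_2 + 0.12·π_3 + 0.24·π_4
π_2 = 0.2·π_1 + 0.16·π_2 + 0.16·π_3 + 0.28·π_4
π_3 = 0.36·π_1 + 0.44·π_2 + 0.4·π_3 + 0.2·π_4
Solving with the normalization constraint gives π = (0.1981, 0.1984, 0.3492, 0.2543).
So the stationary probability of Forest is 0.1981.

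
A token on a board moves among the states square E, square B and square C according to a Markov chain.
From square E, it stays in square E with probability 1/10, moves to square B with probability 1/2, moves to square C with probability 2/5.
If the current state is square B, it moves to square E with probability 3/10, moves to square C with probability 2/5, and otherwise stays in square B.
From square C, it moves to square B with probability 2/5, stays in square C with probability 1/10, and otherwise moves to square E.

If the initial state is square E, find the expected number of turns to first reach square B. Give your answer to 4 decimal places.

2.1311

Let t(s) be the expected number of turns to first reach square B from state s, with t(square B) = 0. Conditioning on the first turn:
t(square E) = 1 + 0.1·t(square E) + 0.4·t(square C)
t(square C) = 1 + 0.5·t(square E) + 0.1·t(square C)
Solving: t(square E) = 2.1311, t(square C) = 2.2951.
Expected turns from square E to square B: 2.1311.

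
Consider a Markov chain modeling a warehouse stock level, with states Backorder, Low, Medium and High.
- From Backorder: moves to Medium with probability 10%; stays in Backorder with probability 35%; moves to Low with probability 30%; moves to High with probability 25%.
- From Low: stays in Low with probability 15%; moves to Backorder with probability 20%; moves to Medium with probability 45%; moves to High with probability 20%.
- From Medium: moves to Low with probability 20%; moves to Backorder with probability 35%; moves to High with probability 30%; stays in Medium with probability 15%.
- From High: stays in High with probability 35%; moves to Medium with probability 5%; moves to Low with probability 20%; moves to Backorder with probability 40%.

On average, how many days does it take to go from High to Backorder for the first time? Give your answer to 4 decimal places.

2.8177

Let t(s) be the expected number of days to first reach Backorder from state s, with t(Backorder) = 0. Conditioning on the first day:
t(Low) = 1 + 0.15·t(Low) + 0.45·t(Medium) + 0.2·t(High)
t(Medium) = 1 + 0.2·t(Low) + 0.15·t(Medium) + 0.3·t(High)
t(High) = 1 + 0.2·t(Low) + 0.05·t(Medium) + 0.35·t(High)
Solving: t(Low) = 3.4141, t(Medium) = 2.9743, t(High) = 2.8177.
Expected days from High to Backorder: 2.8177.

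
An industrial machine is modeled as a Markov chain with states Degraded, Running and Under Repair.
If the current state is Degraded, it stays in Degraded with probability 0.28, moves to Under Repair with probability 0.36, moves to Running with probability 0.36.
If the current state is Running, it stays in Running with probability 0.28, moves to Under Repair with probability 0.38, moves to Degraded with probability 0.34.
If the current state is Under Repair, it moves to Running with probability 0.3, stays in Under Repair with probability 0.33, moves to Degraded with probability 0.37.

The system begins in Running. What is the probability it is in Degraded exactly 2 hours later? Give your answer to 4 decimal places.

Sum over the intermediate state after 1 hour:
P = P(Running→Degraded)·P(Degraded→Degraded) + P(Running→Running)·P(Running→Degraded) + P(Running→Under Repair)·P(Under Repair→Degraded)
  = 0.34×0.28 + 0.28×0.34 + 0.38×0.37
  = 0.0952 + 0.0952 + 0.1406 = 0.3310

0.3310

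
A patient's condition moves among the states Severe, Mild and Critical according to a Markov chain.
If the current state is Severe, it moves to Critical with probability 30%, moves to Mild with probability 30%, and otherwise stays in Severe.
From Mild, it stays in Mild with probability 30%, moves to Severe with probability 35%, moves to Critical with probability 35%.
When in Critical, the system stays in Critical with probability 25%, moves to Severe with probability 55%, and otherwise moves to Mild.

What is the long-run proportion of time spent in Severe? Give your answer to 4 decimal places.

Let the stationary distribution be π with π = πP and π_1 + π_2 + π_3 = 1.
π_1 = 0.4·π_1 + 0.35·π_2 + 0.55·π_3
π_2 = 0.3·π_1 + 0.3·π_2 + 0.2·π_3
Solving with the normalization constraint gives π = (0.4313, 0.2701, 0.2986).
So the stationary probability of Severe is 0.4313.

0.4313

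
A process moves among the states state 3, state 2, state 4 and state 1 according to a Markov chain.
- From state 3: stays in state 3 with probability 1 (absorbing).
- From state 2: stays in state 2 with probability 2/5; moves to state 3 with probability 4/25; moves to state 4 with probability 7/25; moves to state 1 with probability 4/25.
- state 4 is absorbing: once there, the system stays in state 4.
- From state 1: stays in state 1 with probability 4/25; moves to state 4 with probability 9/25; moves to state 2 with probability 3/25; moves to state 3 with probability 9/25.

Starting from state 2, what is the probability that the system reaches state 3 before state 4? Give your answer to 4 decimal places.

Let h(s) be the probability of absorption at state 3 starting from transient state s. Then h(state 3) = 1 and h(state 4) = 0. By first-step analysis:
h(state 2) = 0.16·1 + 0.4·h(state 2) + 0.28·0 + 0.16·h(state 1)
h(state 1) = 0.36·1 + 0.12·h(state 2) + 0.36·0 + 0.16·h(state 1)
Solving: h(state 2) = 0.3960, h(state 1) = 0.4851.
Starting from state 2, the probability is 0.3960.

0.3960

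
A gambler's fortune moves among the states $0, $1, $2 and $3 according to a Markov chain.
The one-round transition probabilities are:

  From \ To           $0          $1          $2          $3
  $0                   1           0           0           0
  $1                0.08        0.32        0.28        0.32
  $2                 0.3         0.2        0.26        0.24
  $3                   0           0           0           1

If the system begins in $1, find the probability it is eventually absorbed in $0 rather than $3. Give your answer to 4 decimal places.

Let h(s) be the probability of absorption at $0 starting from transient state s. Then h($0) = 1 and h($3) = 0. By first-step analysis:
h($1) = 0.08·1 + 0.32·h($1) + 0.28·h($2) + 0.32·0
h($2) = 0.3·1 + 0.2·h($1) + 0.26·h($2) + 0.24·0
Solving: h($1) = 0.3202, h($2) = 0.4919.
Starting from $1, the probability is 0.3202.

0.3202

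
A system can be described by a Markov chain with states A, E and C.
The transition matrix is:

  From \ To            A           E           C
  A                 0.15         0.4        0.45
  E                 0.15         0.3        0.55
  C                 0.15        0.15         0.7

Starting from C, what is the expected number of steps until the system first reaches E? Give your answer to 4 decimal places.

5.3333

Let t(s) be the expected number of steps to first reach E from state s, with t(E) = 0. Conditioning on the first step:
t(A) = 1 + 0.15·t(A) + 0.45·t(C)
t(C) = 1 + 0.15·t(A) + 0.7·t(C)
Solving: t(A) = 4.0000, t(C) = 5.3333.
Expected steps from C to E: 5.3333.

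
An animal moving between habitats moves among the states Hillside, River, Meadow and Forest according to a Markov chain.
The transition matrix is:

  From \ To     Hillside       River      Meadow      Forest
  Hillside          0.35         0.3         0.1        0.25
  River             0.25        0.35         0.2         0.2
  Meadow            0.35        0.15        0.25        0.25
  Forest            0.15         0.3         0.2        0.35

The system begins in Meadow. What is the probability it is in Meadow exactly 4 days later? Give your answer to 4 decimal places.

Propagate the distribution vector 4 days from Meadow.
After 0 days: (0.0000, 0.0000, 1.0000, 0.0000)
After 1 day: (0.3500, 0.1500, 0.2500, 0.2500)
After 2 days: (0.2850, 0.2700, 0.1775, 0.2675)
After 3 days: (0.2695, 0.2869, 0.1804, 0.2633)
After 4 days: (0.2687, 0.2873, 0.1821, 0.2620)
P(in Meadow after 4 days) = 0.1821

0.1821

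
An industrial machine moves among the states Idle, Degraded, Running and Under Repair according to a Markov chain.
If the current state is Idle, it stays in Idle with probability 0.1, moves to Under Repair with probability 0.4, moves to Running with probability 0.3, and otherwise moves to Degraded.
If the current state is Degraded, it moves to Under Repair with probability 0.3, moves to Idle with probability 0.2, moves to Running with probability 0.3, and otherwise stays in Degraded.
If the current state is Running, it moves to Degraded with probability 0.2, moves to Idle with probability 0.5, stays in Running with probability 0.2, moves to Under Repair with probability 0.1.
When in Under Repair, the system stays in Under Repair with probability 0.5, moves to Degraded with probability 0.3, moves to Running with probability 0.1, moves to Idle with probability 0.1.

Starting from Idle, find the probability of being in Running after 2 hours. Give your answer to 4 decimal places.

0.1900

Propagate the distribution vector 2 hours from Idle.
After 0 hours: (1.0000, 0.0000, 0.0000, 0.0000)
After 1 hour: (0.1000, 0.2000, 0.3000, 0.4000)
After 2 hours: (0.2400, 0.2400, 0.1900, 0.3300)
P(in Running after 2 hours) = 0.1900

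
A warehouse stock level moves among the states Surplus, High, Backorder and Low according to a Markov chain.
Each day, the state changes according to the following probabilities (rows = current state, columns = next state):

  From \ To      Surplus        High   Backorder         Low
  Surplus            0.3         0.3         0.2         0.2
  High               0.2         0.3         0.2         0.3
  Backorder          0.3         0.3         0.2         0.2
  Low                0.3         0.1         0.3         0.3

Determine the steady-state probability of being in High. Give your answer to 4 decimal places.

0.2500

Let the stationary distribution be π with π = πP and π_1 + π_2 + π_3 + π_4 = 1.
π_1 = 0.3·π_1 + 0.2·π_2 + 0.3·π_3 + 0.3·π_4
π_2 = 0.3·π_1 + 0.3·π_2 + 0.3·π_3 + 0.1·π_4
π_3 = 0.2·π_1 + 0.2·π_2 + 0.2·π_3 + 0.3·π_4
Solving with the normalization constraint gives π = (0.2750, 0.2500, 0.2250, 0.2500).
So the stationary probability of High is 0.2500.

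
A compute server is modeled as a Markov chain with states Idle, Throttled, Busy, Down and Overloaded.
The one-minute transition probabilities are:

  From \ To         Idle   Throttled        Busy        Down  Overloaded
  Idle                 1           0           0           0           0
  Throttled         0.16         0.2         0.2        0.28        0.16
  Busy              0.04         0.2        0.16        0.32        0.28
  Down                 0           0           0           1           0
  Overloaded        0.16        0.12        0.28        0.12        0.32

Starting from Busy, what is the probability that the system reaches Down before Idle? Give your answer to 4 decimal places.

0.7342

Let h(s) be the probability of absorption at Down starting from transient state s. Then h(Down) = 1 and h(Idle) = 0. By first-step analysis:
h(Throttled) = 0.16·0 + 0.2·h(Throttled) + 0.2·h(Busy) + 0.28·1 + 0.16·h(Overloaded)
h(Busy) = 0.04·0 + 0.2·h(Throttled) + 0.16·h(Busy) + 0.32·1 + 0.28·h(Overloaded)
h(Overloaded) = 0.16·0 + 0.12·h(Throttled) + 0.28·h(Busy) + 0.12·1 + 0.32·h(Overloaded)
Solving: h(Throttled) = 0.6523, h(Busy) = 0.7342, h(Overloaded) = 0.5939.
Starting from Busy, the probability is 0.7342.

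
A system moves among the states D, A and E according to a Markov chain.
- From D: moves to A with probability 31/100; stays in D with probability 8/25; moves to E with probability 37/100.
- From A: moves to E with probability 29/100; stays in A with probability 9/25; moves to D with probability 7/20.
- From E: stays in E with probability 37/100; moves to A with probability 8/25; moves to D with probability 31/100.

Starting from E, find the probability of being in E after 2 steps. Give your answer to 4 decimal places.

Sum over the intermediate state after 1 step:
P = P(E→D)·P(D→E) + P(E→A)·P(A→E) + P(E→E)·P(E→E)
  = 0.31×0.37 + 0.32×0.29 + 0.37×0.37
  = 0.1147 + 0.0928 + 0.1369 = 0.3444

0.3444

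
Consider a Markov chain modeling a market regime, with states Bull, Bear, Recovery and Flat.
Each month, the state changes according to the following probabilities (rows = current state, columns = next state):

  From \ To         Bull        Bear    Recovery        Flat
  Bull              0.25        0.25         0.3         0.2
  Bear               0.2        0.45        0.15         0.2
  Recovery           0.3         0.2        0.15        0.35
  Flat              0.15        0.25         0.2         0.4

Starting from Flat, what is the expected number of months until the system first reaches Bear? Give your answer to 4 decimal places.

Let t(s) be the expected number of months to first reach Bear from state s, with t(Bear) = 0. Conditioning on the first month:
t(Bull) = 1 + 0.25·t(Bull) + 0.3·t(Recovery) + 0.2·t(Flat)
t(Recovery) = 1 + 0.3·t(Bull) + 0.15·t(Recovery) + 0.35·t(Flat)
t(Flat) = 1 + 0.15·t(Bull) + 0.2·t(Recovery) + 0.4·t(Flat)
Solving: t(Bull) = 4.1975, t(Recovery) = 4.3771, t(Flat) = 4.1751.
Expected months from Flat to Bear: 4.1751.

4.1751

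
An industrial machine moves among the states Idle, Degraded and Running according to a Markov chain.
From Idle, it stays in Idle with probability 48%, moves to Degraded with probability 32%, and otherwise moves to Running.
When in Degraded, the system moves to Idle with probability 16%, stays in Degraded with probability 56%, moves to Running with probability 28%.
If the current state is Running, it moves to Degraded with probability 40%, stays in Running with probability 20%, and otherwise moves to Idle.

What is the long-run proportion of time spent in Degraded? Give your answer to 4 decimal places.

0.4459

Let the stationary distribution be π with π = πP and π_1 + π_2 + π_3 = 1.
π_1 = 0.48·π_1 + 0.16·π_2 + 0.4·π_3
π_2 = 0.32·π_1 + 0.56·π_2 + 0.4·π_3
Solving with the normalization constraint gives π = (0.3185, 0.4459, 0.2357).
So the stationary probability of Degraded is 0.4459.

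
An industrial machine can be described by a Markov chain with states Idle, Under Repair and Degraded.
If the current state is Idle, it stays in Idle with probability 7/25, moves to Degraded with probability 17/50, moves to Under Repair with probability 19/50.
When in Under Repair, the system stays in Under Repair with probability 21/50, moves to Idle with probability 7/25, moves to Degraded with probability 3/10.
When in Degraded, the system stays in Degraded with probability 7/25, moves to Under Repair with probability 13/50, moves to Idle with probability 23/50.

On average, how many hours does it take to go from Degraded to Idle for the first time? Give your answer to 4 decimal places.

2.4735

Let t(s) be the expected number of hours to first reach Idle from state s, with t(Idle) = 0. Conditioning on the first hour:
t(Under Repair) = 1 + 0.42·t(Under Repair) + 0.3·t(Degraded)
t(Degraded) = 1 + 0.26·t(Under Repair) + 0.28·t(Degraded)
Solving: t(Under Repair) = 3.0035, t(Degraded) = 2.4735.
Expected hours from Degraded to Idle: 2.4735.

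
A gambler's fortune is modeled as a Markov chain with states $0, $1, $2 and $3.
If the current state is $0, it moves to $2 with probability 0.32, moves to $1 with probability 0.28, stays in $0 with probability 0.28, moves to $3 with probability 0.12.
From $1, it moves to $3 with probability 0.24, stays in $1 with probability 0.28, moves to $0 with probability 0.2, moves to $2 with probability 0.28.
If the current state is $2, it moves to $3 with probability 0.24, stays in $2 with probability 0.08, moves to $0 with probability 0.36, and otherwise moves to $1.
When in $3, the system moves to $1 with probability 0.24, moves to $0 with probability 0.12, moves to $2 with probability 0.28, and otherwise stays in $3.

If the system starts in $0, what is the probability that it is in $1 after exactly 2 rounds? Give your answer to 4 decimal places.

0.2880

Propagate the distribution vector 2 rounds from $0.
After 0 rounds: (1.0000, 0.0000, 0.0000, 0.0000)
After 1 round: (0.2800, 0.2800, 0.3200, 0.1200)
After 2 rounds: (0.2640, 0.2880, 0.2272, 0.2208)
P(in $1 after 2 rounds) = 0.2880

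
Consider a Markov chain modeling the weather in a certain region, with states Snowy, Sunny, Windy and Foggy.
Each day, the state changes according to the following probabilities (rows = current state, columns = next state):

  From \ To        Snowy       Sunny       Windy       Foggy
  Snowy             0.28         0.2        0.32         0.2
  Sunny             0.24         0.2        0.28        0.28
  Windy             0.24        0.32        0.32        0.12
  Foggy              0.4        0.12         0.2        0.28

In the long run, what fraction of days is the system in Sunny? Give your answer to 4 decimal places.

Let the stationary distribution be π with π = πP and π_1 + π_2 + π_3 + π_4 = 1.
π_1 = 0.28·π_1 + 0.24·π_2 + 0.24·π_3 + 0.4·π_4
π_2 = 0.2·π_1 + 0.2·π_2 + 0.32·π_3 + 0.12·π_4
π_3 = 0.32·π_1 + 0.28·π_2 + 0.32·π_3 + 0.2·π_4
Solving with the normalization constraint gives π = (0.2852, 0.2174, 0.2859, 0.2114).
So the stationary probability of Sunny is 0.2174.

0.2174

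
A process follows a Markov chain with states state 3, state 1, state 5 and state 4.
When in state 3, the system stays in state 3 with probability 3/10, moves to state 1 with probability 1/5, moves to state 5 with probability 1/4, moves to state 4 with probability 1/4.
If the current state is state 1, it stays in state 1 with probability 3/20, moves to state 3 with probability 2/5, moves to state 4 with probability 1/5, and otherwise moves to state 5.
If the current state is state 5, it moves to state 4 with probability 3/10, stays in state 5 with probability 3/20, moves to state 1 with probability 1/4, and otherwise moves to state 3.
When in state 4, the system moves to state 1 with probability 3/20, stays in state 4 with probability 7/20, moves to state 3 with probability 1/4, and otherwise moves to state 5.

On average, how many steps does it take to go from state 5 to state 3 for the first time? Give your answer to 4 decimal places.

3.2753

Let t(s) be the expected number of steps to first reach state 3 from state s, with t(state 3) = 0. Conditioning on the first step:
t(state 1) = 1 + 0.15·t(state 1) + 0.25·t(state 5) + 0.2·t(state 4)
t(state 5) = 1 + 0.25·t(state 1) + 0.15·t(state 5) + 0.3·t(state 4)
t(state 4) = 1 + 0.15·t(state 1) + 0.25·t(state 5) + 0.35·t(state 4)
Solving: t(state 1) = 2.9589, t(state 5) = 3.2753, t(state 4) = 3.4810.
Expected steps from state 5 to state 3: 3.2753.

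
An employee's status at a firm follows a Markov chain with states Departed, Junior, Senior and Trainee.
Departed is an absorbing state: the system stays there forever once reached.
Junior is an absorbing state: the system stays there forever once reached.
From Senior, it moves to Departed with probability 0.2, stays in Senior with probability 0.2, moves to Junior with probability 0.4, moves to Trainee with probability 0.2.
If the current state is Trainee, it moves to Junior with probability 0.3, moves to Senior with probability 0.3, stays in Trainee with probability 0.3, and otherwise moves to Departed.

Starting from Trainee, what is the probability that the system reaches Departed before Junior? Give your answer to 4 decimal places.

0.2800

Let h(s) be the probability of absorption at Departed starting from transient state s. Then h(Departed) = 1 and h(Junior) = 0. By first-step analysis:
h(Senior) = 0.2·1 + 0.4·0 + 0.2·h(Senior) + 0.2·h(Trainee)
h(Trainee) = 0.1·1 + 0.3·0 + 0.3·h(Senior) + 0.3·h(Trainee)
Solving: h(Senior) = 0.3200, h(Trainee) = 0.2800.
Starting from Trainee, the probability is 0.2800.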